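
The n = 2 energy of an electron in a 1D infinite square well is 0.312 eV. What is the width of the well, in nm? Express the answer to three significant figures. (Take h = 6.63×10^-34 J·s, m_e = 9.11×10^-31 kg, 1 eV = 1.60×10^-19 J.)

L = 2.20 nm

From E_n = n²h²/(8m_eL²), L = n·h/√(8m_eE_n).
E_2 = 0.312 eV = 4.992×10^-20 J, so L = 2·6.63×10^-34/√(8·9.11×10^-31·4.992×10^-20) = 2.20×10^-9 m = 2.20 nm.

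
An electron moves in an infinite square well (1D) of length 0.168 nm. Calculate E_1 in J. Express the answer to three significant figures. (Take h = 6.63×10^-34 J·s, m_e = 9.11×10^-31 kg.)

E_1 = 2.14×10^-18 J

For an infinite well E_n = n²h²/(8m_eL²), so E_1 = h²/(8m_eL²) = (6.63×10^-34)²/(8·9.11×10^-31·(1.68×10^-10 m)²) = 2.137×10^-18 J.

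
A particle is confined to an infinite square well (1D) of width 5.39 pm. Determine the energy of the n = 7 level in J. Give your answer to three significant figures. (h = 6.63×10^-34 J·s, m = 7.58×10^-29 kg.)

For an infinite well E_n = n²h²/(8mL²), so E_1 = h²/(8mL²) = (6.63×10^-34)²/(8·7.58×10^-29·(5.39×10^-12 m)²) = 2.495×10^-17 J.
Then E_7 = 7²·E_1 = 49·2.495×10^-17 J = 1.22×10^-15 J.

E_7 = 1.22×10^-15 J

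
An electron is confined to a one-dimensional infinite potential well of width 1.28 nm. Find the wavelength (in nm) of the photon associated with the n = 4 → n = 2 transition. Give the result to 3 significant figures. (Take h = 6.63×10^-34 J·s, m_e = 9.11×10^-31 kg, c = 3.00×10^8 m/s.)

E_1 = h²/(8m_eL²) = 3.681×10^-20 J, so ΔE = (4² − 2²)E_1 = 4.417×10^-19 J.
λ = hc/ΔE = (6.63×10^-34·3.00×10^8)/4.417×10^-19 = 4.50×10^-7 m = 450 nm.

λ = 450 nm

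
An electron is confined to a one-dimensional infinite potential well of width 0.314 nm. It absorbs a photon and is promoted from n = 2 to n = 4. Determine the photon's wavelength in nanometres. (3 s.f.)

E_1 = h²/(8m_eL²) = 6.111×10^-19 J, so ΔE = (4² − 2²)E_1 = 7.333×10^-18 J.
λ = hc/ΔE = (6.626×10^-34·2.998×10^8)/7.333×10^-18 = 2.71×10^-8 m = 27.1 nm.

λ = 27.1 nm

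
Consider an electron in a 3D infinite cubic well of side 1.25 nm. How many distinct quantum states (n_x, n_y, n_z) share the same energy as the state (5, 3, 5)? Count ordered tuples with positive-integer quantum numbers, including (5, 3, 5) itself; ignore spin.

The level has n_x² + n_y² + n_z² = 59. The ordered positive-integer solutions are (1, 3, 7), (1, 7, 3), (3, 1, 7), (3, 5, 5), (3, 7, 1), (5, 3, 5), (5, 5, 3), (7, 1, 3), (7, 3, 1).
That gives 9 states.

degeneracy = 9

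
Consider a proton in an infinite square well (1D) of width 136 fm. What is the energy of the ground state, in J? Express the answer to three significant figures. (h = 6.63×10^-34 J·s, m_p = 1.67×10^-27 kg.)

E_1 = 1.78×10^-15 J

For an infinite well E_n = n²h²/(8m_pL²), so E_1 = h²/(8m_pL²) = (6.63×10^-34)²/(8·1.67×10^-27·(1.36×10^-13 m)²) = 1.779×10^-15 J.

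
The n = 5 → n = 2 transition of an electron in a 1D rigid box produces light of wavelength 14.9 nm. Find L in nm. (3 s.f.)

The photon carries ΔE = hc/λ = 6.626×10^-34·2.998×10^8/1.49×10^-8 m = 1.333×10^-17 J.
Since ΔE = (5² − 2²)E_1, E_1 = 6.348×10^-19 J, and L = h/√(8m_eE_1) = 3.08×10^-10 m = 0.308 nm.

L = 0.308 nm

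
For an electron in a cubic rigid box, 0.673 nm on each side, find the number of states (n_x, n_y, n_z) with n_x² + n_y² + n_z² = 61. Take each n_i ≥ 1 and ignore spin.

degeneracy = 6

The level has n_x² + n_y² + n_z² = 61. The ordered positive-integer solutions are (3, 4, 6), (3, 6, 4), (4, 3, 6), (4, 6, 3), (6, 3, 4), (6, 4, 3).
That gives 6 states.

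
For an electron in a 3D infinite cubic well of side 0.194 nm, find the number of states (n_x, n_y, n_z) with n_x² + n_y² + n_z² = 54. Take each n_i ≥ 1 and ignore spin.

The level has n_x² + n_y² + n_z² = 54. The ordered positive-integer solutions are (1, 2, 7), (1, 7, 2), (2, 1, 7), (2, 5, 5), (2, 7, 1), (3, 3, 6), (3, 6, 3), (5, 2, 5), (5, 5, 2), (6, 3, 3), (7, 1, 2), (7, 2, 1).
That gives 12 states.

degeneracy = 12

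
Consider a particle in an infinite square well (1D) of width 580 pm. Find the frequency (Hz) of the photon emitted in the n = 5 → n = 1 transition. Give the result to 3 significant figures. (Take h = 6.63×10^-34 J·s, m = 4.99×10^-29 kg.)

E_1 = h²/(8mL²) = 3.273×10^-21 J and ΔE = (5² − 1²)E_1 = 7.855×10^-20 J.
f = ΔE/h = 7.855×10^-20/6.63×10^-34 = 1.18×10^14 Hz.

f = 1.18×10^14 Hz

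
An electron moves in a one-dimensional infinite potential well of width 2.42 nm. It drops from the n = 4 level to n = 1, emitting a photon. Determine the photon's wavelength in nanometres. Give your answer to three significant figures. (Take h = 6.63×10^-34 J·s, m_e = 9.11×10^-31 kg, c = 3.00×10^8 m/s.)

λ = 1.29×10^3 nm

E_1 = h²/(8m_eL²) = 1.030×10^-20 J, so ΔE = (4² − 1²)E_1 = 1.545×10^-19 J.
λ = hc/ΔE = (6.63×10^-34·3.00×10^8)/1.545×10^-19 = 1.29×10^-6 m = 1.29×10^3 nm.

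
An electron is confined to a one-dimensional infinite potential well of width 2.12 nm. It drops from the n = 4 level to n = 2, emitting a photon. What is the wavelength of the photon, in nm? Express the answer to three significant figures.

λ = 1.23×10^3 nm

E_1 = h²/(8m_eL²) = 1.341×10^-20 J, so ΔE = (4² − 2²)E_1 = 1.609×10^-19 J.
λ = hc/ΔE = (6.626×10^-34·2.998×10^8)/1.609×10^-19 = 1.23×10^-6 m = 1.23×10^3 nm.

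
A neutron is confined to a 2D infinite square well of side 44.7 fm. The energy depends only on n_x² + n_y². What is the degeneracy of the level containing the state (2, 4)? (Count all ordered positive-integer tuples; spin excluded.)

degeneracy = 2

The level has n_x² + n_y² = 20. The ordered positive-integer solutions are (2, 4), (4, 2).
That gives 2 states.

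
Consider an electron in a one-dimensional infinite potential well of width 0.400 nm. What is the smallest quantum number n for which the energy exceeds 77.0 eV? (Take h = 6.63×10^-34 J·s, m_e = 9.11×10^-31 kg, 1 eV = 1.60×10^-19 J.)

E_1 = h²/(8m_eL²) = 3.770×10^-19 J = 2.356 eV.
Need n² > 77.0/2.356 = 32.68, i.e. n > 5.717.
The smallest integer satisfying this is n = 6.

n = 6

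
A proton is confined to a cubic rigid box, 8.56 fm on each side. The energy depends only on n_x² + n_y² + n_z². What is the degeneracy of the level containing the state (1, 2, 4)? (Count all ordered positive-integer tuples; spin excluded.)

degeneracy = 6

The level has n_x² + n_y² + n_z² = 21. The ordered positive-integer solutions are (1, 2, 4), (1, 4, 2), (2, 1, 4), (2, 4, 1), (4, 1, 2), (4, 2, 1).
That gives 6 states.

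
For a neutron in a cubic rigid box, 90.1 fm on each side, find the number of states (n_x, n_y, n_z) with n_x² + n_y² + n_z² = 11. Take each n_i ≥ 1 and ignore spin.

The level has n_x² + n_y² + n_z² = 11. The ordered positive-integer solutions are (1, 1, 3), (1, 3, 1), (3, 1, 1).
That gives 3 states.

degeneracy = 3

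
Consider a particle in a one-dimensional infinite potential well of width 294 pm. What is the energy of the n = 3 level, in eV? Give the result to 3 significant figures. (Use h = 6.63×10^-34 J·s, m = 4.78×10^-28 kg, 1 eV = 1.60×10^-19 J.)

For an infinite well E_n = n²h²/(8mL²), so E_1 = h²/(8mL²) = (6.63×10^-34)²/(8·4.78×10^-28·(2.94×10^-10 m)²) = 1.330×10^-21 J.
Then E_3 = 3²·E_1 = 9·1.330×10^-21 J = 1.197×10^-20 J.
Converting, E_3 = 1.197×10^-20 J / (1.60×10^-19 J/eV) = 0.0748 eV.

E_3 = 0.0748 eV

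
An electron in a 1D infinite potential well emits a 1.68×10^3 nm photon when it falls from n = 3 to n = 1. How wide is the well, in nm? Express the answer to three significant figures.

The photon carries ΔE = hc/λ = 6.626×10^-34·2.998×10^8/1.68×10^-6 m = 1.182×10^-19 J.
Since ΔE = (3² − 1²)E_1, E_1 = 1.477×10^-20 J, and L = h/√(8m_eE_1) = 2.02×10^-9 m = 2.02 nm.

L = 2.02 nm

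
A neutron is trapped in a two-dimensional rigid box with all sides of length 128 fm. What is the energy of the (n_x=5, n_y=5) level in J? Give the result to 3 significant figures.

E = 1.00×10^-13 J

For a 2D rectangular well E = (h²/8m_n)·Σ n_i²/L_i² = (6.626×10^-34)²/(8·1.675×10^-27) · [5²/(128 fm)² + 5²/(128 fm)²].
Evaluating gives E = 1.00×10^-13 J.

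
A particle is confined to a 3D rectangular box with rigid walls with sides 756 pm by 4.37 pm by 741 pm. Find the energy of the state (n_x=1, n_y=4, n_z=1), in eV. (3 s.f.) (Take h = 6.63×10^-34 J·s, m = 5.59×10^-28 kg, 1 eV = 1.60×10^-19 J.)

For a 3D rectangular well E = (h²/8m)·Σ n_i²/L_i² = (6.63×10^-34)²/(8·5.59×10^-28) · [1²/(756 pm)² + 4²/(4.37 pm)² + 1²/(741 pm)²].
Evaluating gives E = 8.235×10^-17 J = 515 eV.

E = 515 eV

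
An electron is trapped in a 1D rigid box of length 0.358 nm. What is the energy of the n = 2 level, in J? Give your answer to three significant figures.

For an infinite well E_n = n²h²/(8m_eL²), so E_1 = h²/(8m_eL²) = (6.626×10^-34)²/(8·9.109×10^-31·(3.58×10^-10 m)²) = 4.701×10^-19 J.
Then E_2 = 2²·E_1 = 4·4.701×10^-19 J = 1.88×10^-18 J.

E_2 = 1.88×10^-18 J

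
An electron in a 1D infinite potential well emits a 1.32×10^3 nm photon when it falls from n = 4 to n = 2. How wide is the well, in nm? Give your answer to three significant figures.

The photon carries ΔE = hc/λ = 6.626×10^-34·2.998×10^8/1.32×10^-6 m = 1.505×10^-19 J.
Since ΔE = (4² − 2²)E_1, E_1 = 1.254×10^-20 J, and L = h/√(8m_eE_1) = 2.19×10^-9 m = 2.19 nm.

L = 2.19 nm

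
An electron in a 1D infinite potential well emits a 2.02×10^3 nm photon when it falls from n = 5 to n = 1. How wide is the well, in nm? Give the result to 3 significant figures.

The photon carries ΔE = hc/λ = 6.626×10^-34·2.998×10^8/2.02×10^-6 m = 9.834×10^-20 J.
Since ΔE = (5² − 1²)E_1, E_1 = 4.098×10^-21 J, and L = h/√(8m_eE_1) = 3.83×10^-9 m = 3.83 nm.

L = 3.83 nm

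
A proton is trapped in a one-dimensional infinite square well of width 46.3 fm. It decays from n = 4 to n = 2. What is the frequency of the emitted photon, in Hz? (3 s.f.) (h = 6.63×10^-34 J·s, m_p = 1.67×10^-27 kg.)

E_1 = h²/(8m_pL²) = 1.535×10^-14 J and ΔE = (4² − 2²)E_1 = 1.842×10^-13 J.
f = ΔE/h = 1.842×10^-13/6.63×10^-34 = 2.78×10^20 Hz.

f = 2.78×10^20 Hz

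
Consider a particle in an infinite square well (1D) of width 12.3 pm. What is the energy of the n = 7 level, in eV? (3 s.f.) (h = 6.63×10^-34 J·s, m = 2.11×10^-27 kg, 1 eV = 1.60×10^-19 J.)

E_7 = 52.7 eV

For an infinite well E_n = n²h²/(8mL²), so E_1 = h²/(8mL²) = (6.63×10^-34)²/(8·2.11×10^-27·(1.23×10^-11 m)²) = 1.721×10^-19 J.
Then E_7 = 7²·E_1 = 49·1.721×10^-19 J = 8.433×10^-18 J.
Converting, E_7 = 8.433×10^-18 J / (1.60×10^-19 J/eV) = 52.7 eV.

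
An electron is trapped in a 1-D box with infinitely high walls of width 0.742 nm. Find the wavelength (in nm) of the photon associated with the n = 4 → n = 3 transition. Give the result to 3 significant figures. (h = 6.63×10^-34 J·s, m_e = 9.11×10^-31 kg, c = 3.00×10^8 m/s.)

E_1 = h²/(8m_eL²) = 1.095×10^-19 J, so ΔE = (4² − 3²)E_1 = 7.665×10^-19 J.
λ = hc/ΔE = (6.63×10^-34·3.00×10^8)/7.665×10^-19 = 2.59×10^-7 m = 259 nm.

λ = 259 nm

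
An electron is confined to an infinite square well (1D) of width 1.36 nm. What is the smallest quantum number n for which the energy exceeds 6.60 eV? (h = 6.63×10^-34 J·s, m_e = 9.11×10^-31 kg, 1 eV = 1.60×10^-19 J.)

n = 6

E_1 = h²/(8m_eL²) = 3.261×10^-20 J = 0.2038 eV.
Need n² > 6.60/0.2038 = 32.38, i.e. n > 5.690.
The smallest integer satisfying this is n = 6.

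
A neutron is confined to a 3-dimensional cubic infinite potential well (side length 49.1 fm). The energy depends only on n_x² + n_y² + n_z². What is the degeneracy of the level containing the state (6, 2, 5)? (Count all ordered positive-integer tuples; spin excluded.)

degeneracy = 6

The level has n_x² + n_y² + n_z² = 65. The ordered positive-integer solutions are (2, 5, 6), (2, 6, 5), (5, 2, 6), (5, 6, 2), (6, 2, 5), (6, 5, 2).
That gives 6 states.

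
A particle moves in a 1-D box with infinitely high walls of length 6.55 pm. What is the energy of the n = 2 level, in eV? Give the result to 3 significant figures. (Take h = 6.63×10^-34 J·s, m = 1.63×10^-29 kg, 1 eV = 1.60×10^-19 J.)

For an infinite well E_n = n²h²/(8mL²), so E_1 = h²/(8mL²) = (6.63×10^-34)²/(8·1.63×10^-29·(6.55×10^-12 m)²) = 7.857×10^-17 J.
Then E_2 = 2²·E_1 = 4·7.857×10^-17 J = 3.143×10^-16 J.
Converting, E_2 = 3.143×10^-16 J / (1.60×10^-19 J/eV) = 1.96×10^3 eV.

E_2 = 1.96×10^3 eV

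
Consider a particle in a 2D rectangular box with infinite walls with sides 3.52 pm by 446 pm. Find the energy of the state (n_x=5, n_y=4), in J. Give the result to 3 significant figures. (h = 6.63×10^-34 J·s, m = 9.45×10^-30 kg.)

For a 2D rectangular well E = (h²/8m)·Σ n_i²/L_i² = (6.63×10^-34)²/(8·9.45×10^-30) · [5²/(3.52 pm)² + 4²/(446 pm)²].
Evaluating gives E = 1.17×10^-14 J.

E = 1.17×10^-14 J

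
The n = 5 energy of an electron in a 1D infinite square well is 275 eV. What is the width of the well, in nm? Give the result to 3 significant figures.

From E_n = n²h²/(8m_eL²), L = n·h/√(8m_eE_n).
E_5 = 275 eV = 4.406×10^-17 J, so L = 5·6.626×10^-34/√(8·9.109×10^-31·4.406×10^-17) = 1.85×10^-10 m = 0.185 nm.

L = 0.185 nm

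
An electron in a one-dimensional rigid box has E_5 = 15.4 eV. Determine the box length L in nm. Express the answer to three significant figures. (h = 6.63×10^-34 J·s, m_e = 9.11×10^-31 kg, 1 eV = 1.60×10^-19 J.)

L = 0.782 nm

From E_n = n²h²/(8m_eL²), L = n·h/√(8m_eE_n).
E_5 = 15.4 eV = 2.464×10^-18 J, so L = 5·6.63×10^-34/√(8·9.11×10^-31·2.464×10^-18) = 7.82×10^-10 m = 0.782 nm.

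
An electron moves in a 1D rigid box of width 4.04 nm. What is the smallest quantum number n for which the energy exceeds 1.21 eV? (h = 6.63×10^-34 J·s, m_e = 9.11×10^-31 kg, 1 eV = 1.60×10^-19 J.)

n = 8

E_1 = h²/(8m_eL²) = 3.695×10^-21 J = 0.02309 eV.
Need n² > 1.21/0.02309 = 52.40, i.e. n > 7.239.
The smallest integer satisfying this is n = 8.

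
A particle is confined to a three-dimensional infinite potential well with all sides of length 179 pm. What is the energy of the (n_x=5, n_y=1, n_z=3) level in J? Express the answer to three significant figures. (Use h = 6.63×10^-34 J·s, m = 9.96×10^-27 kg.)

E = 6.03×10^-21 J

For a 3D rectangular well E = (h²/8m)·Σ n_i²/L_i² = (6.63×10^-34)²/(8·9.96×10^-27) · [5²/(179 pm)² + 1²/(179 pm)² + 3²/(179 pm)²].
Evaluating gives E = 6.03×10^-21 J.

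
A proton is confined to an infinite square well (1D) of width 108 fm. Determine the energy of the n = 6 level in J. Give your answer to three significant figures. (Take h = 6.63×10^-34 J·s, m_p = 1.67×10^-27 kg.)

For an infinite well E_n = n²h²/(8m_pL²), so E_1 = h²/(8m_pL²) = (6.63×10^-34)²/(8·1.67×10^-27·(1.08×10^-13 m)²) = 2.821×10^-15 J.
Then E_6 = 6²·E_1 = 36·2.821×10^-15 J = 1.02×10^-13 J.

E_6 = 1.02×10^-13 J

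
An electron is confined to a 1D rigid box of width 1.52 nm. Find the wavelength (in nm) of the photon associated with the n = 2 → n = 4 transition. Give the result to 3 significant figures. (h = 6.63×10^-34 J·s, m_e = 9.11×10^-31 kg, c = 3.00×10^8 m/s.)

λ = 635 nm

E_1 = h²/(8m_eL²) = 2.611×10^-20 J, so ΔE = (4² − 2²)E_1 = 3.133×10^-19 J.
λ = hc/ΔE = (6.63×10^-34·3.00×10^8)/3.133×10^-19 = 6.35×10^-7 m = 635 nm.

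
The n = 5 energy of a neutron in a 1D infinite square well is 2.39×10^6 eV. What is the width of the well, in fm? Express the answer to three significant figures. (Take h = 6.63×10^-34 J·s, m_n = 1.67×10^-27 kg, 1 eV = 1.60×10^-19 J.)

From E_n = n²h²/(8m_nL²), L = n·h/√(8m_nE_n).
E_5 = 2.39×10^6 eV = 3.824×10^-13 J, so L = 5·6.63×10^-34/√(8·1.67×10^-27·3.824×10^-13) = 4.64×10^-14 m = 46.4 fm.

L = 46.4 fm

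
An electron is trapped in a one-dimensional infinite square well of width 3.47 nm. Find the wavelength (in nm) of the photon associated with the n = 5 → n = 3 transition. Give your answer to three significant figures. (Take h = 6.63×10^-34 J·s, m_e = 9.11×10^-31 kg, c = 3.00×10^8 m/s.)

λ = 2.48×10^3 nm

E_1 = h²/(8m_eL²) = 5.009×10^-21 J, so ΔE = (5² − 3²)E_1 = 8.014×10^-20 J.
λ = hc/ΔE = (6.63×10^-34·3.00×10^8)/8.014×10^-20 = 2.48×10^-6 m = 2.48×10^3 nm.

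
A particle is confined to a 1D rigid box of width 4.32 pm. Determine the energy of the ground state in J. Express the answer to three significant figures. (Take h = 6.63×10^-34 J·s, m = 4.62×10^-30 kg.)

E_1 = 6.37×10^-16 J

For an infinite well E_n = n²h²/(8mL²), so E_1 = h²/(8mL²) = (6.63×10^-34)²/(8·4.62×10^-30·(4.32×10^-12 m)²) = 6.373×10^-16 J.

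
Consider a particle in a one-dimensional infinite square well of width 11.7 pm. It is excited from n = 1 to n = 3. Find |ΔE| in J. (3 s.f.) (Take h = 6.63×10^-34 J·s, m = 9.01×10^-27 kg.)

E_1 = h²/(8mL²) = 4.455×10^-20 J.
|ΔE| = |1² − 3²|·E_1 = 8·4.455×10^-20 J = 3.56×10^-19 J.

|ΔE| = 3.56×10^-19 J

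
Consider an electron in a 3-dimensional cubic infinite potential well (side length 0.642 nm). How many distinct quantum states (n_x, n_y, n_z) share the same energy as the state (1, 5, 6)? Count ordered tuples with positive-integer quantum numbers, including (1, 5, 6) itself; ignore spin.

The level has n_x² + n_y² + n_z² = 62. The ordered positive-integer solutions are (1, 5, 6), (1, 6, 5), (2, 3, 7), (2, 7, 3), (3, 2, 7), (3, 7, 2), (5, 1, 6), (5, 6, 1), (6, 1, 5), (6, 5, 1), (7, 2, 3), (7, 3, 2).
That gives 12 states.

degeneracy = 12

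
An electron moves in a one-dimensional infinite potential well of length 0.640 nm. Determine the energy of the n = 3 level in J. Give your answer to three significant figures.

For an infinite well E_n = n²h²/(8m_eL²), so E_1 = h²/(8m_eL²) = (6.626×10^-34)²/(8·9.109×10^-31·(6.40×10^-10 m)²) = 1.471×10^-19 J.
Then E_3 = 3²·E_1 = 9·1.471×10^-19 J = 1.32×10^-18 J.

E_3 = 1.32×10^-18 J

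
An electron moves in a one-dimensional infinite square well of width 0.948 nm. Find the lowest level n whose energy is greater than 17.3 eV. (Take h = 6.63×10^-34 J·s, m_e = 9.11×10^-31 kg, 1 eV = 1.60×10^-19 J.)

E_1 = h²/(8m_eL²) = 6.711×10^-20 J = 0.4194 eV.
Need n² > 17.3/0.4194 = 41.25, i.e. n > 6.423.
The smallest integer satisfying this is n = 7.

n = 7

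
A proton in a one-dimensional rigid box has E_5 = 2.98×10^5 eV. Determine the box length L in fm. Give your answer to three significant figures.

From E_n = n²h²/(8m_pL²), L = n·h/√(8m_pE_n).
E_5 = 2.98×10^5 eV = 4.774×10^-14 J, so L = 5·6.626×10^-34/√(8·1.673×10^-27·4.774×10^-14) = 1.31×10^-13 m = 131 fm.

L = 131 fm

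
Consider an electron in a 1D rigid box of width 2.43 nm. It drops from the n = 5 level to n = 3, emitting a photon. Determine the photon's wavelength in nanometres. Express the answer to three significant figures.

λ = 1.22×10^3 nm

E_1 = h²/(8m_eL²) = 1.020×10^-20 J, so ΔE = (5² − 3²)E_1 = 1.632×10^-19 J.
λ = hc/ΔE = (6.626×10^-34·2.998×10^8)/1.632×10^-19 = 1.22×10^-6 m = 1.22×10^3 nm.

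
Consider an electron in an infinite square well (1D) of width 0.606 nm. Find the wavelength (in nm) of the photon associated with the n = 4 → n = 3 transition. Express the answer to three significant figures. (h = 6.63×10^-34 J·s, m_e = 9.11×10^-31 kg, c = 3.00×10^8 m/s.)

E_1 = h²/(8m_eL²) = 1.642×10^-19 J, so ΔE = (4² − 3²)E_1 = 1.149×10^-18 J.
λ = hc/ΔE = (6.63×10^-34·3.00×10^8)/1.149×10^-18 = 1.73×10^-7 m = 173 nm.

λ = 173 nm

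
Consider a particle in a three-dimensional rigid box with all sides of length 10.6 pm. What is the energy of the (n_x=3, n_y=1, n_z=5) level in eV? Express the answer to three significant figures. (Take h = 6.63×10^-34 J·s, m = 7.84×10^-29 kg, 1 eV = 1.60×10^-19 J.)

For a 3D rectangular well E = (h²/8m)·Σ n_i²/L_i² = (6.63×10^-34)²/(8·7.84×10^-29) · [3²/(10.6 pm)² + 1²/(10.6 pm)² + 5²/(10.6 pm)²].
Evaluating gives E = 2.183×10^-16 J = 1.36×10^3 eV.

E = 1.36×10^3 eV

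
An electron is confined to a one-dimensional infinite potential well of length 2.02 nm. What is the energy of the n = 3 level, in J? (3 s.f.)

E_3 = 1.33×10^-19 J

For an infinite well E_n = n²h²/(8m_eL²), so E_1 = h²/(8m_eL²) = (6.626×10^-34)²/(8·9.109×10^-31·(2.02×10^-9 m)²) = 1.477×10^-20 J.
Then E_3 = 3²·E_1 = 9·1.477×10^-20 J = 1.33×10^-19 J.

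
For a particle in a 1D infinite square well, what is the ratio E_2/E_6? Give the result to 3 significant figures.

E_n ∝ n², so E_2/E_6 = 2²/6² = 4/36 = 0.111.

0.111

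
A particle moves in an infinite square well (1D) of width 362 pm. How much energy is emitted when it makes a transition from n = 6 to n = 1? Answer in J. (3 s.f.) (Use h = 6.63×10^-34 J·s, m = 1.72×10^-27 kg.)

|ΔE| = 8.53×10^-21 J

E_1 = h²/(8mL²) = 2.438×10^-22 J.
|ΔE| = |6² − 1²|·E_1 = 35·2.438×10^-22 J = 8.53×10^-21 J.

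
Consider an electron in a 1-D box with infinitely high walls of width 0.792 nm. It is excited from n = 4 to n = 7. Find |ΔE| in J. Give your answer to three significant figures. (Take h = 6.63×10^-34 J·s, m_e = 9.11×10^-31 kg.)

|ΔE| = 3.17×10^-18 J

E_1 = h²/(8m_eL²) = 9.615×10^-20 J.
|ΔE| = |4² − 7²|·E_1 = 33·9.615×10^-20 J = 3.17×10^-18 J.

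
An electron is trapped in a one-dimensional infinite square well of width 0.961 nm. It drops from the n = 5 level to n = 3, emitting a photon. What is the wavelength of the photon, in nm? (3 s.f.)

E_1 = h²/(8m_eL²) = 6.524×10^-20 J, so ΔE = (5² − 3²)E_1 = 1.044×10^-18 J.
λ = hc/ΔE = (6.626×10^-34·2.998×10^8)/1.044×10^-18 = 1.90×10^-7 m = 190 nm.

λ = 190 nm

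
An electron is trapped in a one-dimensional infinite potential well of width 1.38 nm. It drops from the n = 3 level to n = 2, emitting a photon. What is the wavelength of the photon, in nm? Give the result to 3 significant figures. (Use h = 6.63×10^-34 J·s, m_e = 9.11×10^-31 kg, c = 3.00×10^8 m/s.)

E_1 = h²/(8m_eL²) = 3.167×10^-20 J, so ΔE = (3² − 2²)E_1 = 1.584×10^-19 J.
λ = hc/ΔE = (6.63×10^-34·3.00×10^8)/1.584×10^-19 = 1.26×10^-6 m = 1.26×10^3 nm.

λ = 1.26×10^3 nm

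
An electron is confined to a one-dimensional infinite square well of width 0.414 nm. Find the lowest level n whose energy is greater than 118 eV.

E_1 = h²/(8m_eL²) = 3.515×10^-19 J = 2.194 eV.
Need n² > 118/2.194 = 53.78, i.e. n > 7.333.
The smallest integer satisfying this is n = 8.

n = 8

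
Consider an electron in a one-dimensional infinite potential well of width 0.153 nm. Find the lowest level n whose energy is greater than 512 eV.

E_1 = h²/(8m_eL²) = 2.574×10^-18 J = 16.07 eV.
Need n² > 512/16.07 = 31.86, i.e. n > 5.644.
The smallest integer satisfying this is n = 6.

n = 6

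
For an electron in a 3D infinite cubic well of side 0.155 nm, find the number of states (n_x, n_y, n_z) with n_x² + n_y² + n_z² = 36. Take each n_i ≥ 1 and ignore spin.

degeneracy = 3

The level has n_x² + n_y² + n_z² = 36. The ordered positive-integer solutions are (2, 4, 4), (4, 2, 4), (4, 4, 2).
That gives 3 states.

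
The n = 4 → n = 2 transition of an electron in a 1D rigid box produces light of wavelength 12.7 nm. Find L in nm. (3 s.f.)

L = 0.215 nm

The photon carries ΔE = hc/λ = 6.626×10^-34·2.998×10^8/1.27×10^-8 m = 1.564×10^-17 J.
Since ΔE = (4² − 2²)E_1, E_1 = 1.303×10^-18 J, and L = h/√(8m_eE_1) = 2.15×10^-10 m = 0.215 nm.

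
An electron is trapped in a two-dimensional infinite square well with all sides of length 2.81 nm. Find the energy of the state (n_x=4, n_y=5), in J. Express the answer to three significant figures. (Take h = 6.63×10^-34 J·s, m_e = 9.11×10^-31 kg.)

E = 3.13×10^-19 J

For a 2D rectangular well E = (h²/8m_e)·Σ n_i²/L_i² = (6.63×10^-34)²/(8·9.11×10^-31) · [4²/(2.81 nm)² + 5²/(2.81 nm)²].
Evaluating gives E = 3.13×10^-19 J.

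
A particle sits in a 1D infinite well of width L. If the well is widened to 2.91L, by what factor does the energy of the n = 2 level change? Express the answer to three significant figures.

E_n ∝ 1/L², so the energy scales by 1/2.91² = 0.118.

0.118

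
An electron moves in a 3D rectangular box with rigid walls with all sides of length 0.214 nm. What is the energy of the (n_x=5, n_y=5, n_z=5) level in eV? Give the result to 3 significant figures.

E = 616 eV

For a 3D rectangular well E = (h²/8m_e)·Σ n_i²/L_i² = (6.626×10^-34)²/(8·9.109×10^-31) · [5²/(0.214 nm)² + 5²/(0.214 nm)² + 5²/(0.214 nm)²].
Evaluating gives E = 9.867×10^-17 J = 616 eV.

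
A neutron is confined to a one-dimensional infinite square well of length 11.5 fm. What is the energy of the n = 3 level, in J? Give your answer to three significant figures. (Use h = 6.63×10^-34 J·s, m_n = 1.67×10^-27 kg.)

For an infinite well E_n = n²h²/(8m_nL²), so E_1 = h²/(8m_nL²) = (6.63×10^-34)²/(8·1.67×10^-27·(1.15×10^-14 m)²) = 2.488×10^-13 J.
Then E_3 = 3²·E_1 = 9·2.488×10^-13 J = 2.24×10^-12 J.

E_3 = 2.24×10^-12 J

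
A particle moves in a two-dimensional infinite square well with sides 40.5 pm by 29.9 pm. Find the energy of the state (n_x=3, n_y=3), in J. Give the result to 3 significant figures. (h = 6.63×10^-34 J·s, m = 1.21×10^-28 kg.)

For a 2D rectangular well E = (h²/8m)·Σ n_i²/L_i² = (6.63×10^-34)²/(8·1.21×10^-28) · [3²/(40.5 pm)² + 3²/(29.9 pm)²].
Evaluating gives E = 7.06×10^-18 J.

E = 7.06×10^-18 J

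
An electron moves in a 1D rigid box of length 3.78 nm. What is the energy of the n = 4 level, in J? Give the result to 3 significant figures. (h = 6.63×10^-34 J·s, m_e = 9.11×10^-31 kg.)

E_4 = 6.75×10^-20 J

For an infinite well E_n = n²h²/(8m_eL²), so E_1 = h²/(8m_eL²) = (6.63×10^-34)²/(8·9.11×10^-31·(3.78×10^-9 m)²) = 4.221×10^-21 J.
Then E_4 = 4²·E_1 = 16·4.221×10^-21 J = 6.75×10^-20 J.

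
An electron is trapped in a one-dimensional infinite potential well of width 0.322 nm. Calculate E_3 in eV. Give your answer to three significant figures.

E_3 = 32.6 eV

For an infinite well E_n = n²h²/(8m_eL²), so E_1 = h²/(8m_eL²) = (6.626×10^-34)²/(8·9.109×10^-31·(3.22×10^-10 m)²) = 5.811×10^-19 J.
Then E_3 = 3²·E_1 = 9·5.811×10^-19 J = 5.230×10^-18 J.
Converting, E_3 = 5.230×10^-18 J / (1.602×10^-19 J/eV) = 32.6 eV.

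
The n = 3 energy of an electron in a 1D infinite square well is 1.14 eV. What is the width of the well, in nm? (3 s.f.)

L = 1.72 nm

From E_n = n²h²/(8m_eL²), L = n·h/√(8m_eE_n).
E_3 = 1.14 eV = 1.826×10^-19 J, so L = 3·6.626×10^-34/√(8·9.109×10^-31·1.826×10^-19) = 1.72×10^-9 m = 1.72 nm.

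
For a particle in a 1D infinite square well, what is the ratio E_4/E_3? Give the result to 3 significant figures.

E_n ∝ n², so E_4/E_3 = 4²/3² = 16/9 = 1.78.

1.78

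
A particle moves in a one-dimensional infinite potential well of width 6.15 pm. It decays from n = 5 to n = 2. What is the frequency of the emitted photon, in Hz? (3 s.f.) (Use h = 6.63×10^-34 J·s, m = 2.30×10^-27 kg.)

E_1 = h²/(8mL²) = 6.316×10^-19 J and ΔE = (5² − 2²)E_1 = 1.326×10^-17 J.
f = ΔE/h = 1.326×10^-17/6.63×10^-34 = 2.00×10^16 Hz.

f = 2.00×10^16 Hz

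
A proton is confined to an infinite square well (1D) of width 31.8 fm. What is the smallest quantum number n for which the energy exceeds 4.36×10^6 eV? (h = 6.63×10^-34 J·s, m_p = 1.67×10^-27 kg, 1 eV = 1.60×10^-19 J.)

E_1 = h²/(8m_pL²) = 3.254×10^-14 J = 2.034×10^5 eV.
Need n² > 4.36×10^6/2.034×10^5 = 21.44, i.e. n > 4.630.
The smallest integer satisfying this is n = 5.

n = 5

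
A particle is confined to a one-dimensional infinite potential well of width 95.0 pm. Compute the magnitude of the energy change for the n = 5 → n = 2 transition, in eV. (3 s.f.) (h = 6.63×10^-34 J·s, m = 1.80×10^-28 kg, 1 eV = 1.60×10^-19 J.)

|ΔE| = 4.44 eV

E_1 = h²/(8mL²) = 3.382×10^-20 J.
|ΔE| = |5² − 2²|·E_1 = 21·3.382×10^-20 J = 7.102×10^-19 J = 4.44 eV.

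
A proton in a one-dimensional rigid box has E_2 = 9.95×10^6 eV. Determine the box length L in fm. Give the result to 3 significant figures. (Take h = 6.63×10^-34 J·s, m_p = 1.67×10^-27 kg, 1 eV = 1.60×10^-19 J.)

L = 9.09 fm

From E_n = n²h²/(8m_pL²), L = n·h/√(8m_pE_n).
E_2 = 9.95×10^6 eV = 1.592×10^-12 J, so L = 2·6.63×10^-34/√(8·1.67×10^-27·1.592×10^-12) = 9.09×10^-15 m = 9.09 fm.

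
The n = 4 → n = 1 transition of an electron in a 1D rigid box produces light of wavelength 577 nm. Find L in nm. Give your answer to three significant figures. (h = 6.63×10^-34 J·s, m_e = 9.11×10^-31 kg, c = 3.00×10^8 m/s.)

The photon carries ΔE = hc/λ = 6.63×10^-34·3.00×10^8/5.77×10^-7 m = 3.447×10^-19 J.
Since ΔE = (4² − 1²)E_1, E_1 = 2.298×10^-20 J, and L = h/√(8m_eE_1) = 1.62×10^-9 m = 1.62 nm.

L = 1.62 nm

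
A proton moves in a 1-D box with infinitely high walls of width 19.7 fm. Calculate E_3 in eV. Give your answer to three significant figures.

E_3 = 4.75×10^6 eV

For an infinite well E_n = n²h²/(8m_pL²), so E_1 = h²/(8m_pL²) = (6.626×10^-34)²/(8·1.673×10^-27·(1.97×10^-14 m)²) = 8.452×10^-14 J.
Then E_3 = 3²·E_1 = 9·8.452×10^-14 J = 7.607×10^-13 J.
Converting, E_3 = 7.607×10^-13 J / (1.602×10^-19 J/eV) = 4.75×10^6 eV.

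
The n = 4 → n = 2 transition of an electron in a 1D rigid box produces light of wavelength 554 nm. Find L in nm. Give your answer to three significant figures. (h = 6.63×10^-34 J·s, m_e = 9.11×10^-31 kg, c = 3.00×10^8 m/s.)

L = 1.42 nm

The photon carries ΔE = hc/λ = 6.63×10^-34·3.00×10^8/5.54×10^-7 m = 3.590×10^-19 J.
Since ΔE = (4² − 2²)E_1, E_1 = 2.992×10^-20 J, and L = h/√(8m_eE_1) = 1.42×10^-9 m = 1.42 nm.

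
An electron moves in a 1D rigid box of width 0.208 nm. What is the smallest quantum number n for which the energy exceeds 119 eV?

n = 4

E_1 = h²/(8m_eL²) = 1.393×10^-18 J = 8.695 eV.
Need n² > 119/8.695 = 13.69, i.e. n > 3.700.
The smallest integer satisfying this is n = 4.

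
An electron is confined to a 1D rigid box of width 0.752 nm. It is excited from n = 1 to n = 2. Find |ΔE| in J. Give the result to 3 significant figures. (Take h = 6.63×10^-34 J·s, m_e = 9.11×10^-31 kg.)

|ΔE| = 3.20×10^-19 J

E_1 = h²/(8m_eL²) = 1.067×10^-19 J.
|ΔE| = |1² − 2²|·E_1 = 3·1.067×10^-19 J = 3.20×10^-19 J.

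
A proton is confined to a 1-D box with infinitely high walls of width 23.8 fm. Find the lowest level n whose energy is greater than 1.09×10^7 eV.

n = 6

E_1 = h²/(8m_pL²) = 5.791×10^-14 J = 3.615×10^5 eV.
Need n² > 1.09×10^7/3.615×10^5 = 30.15, i.e. n > 5.491.
The smallest integer satisfying this is n = 6.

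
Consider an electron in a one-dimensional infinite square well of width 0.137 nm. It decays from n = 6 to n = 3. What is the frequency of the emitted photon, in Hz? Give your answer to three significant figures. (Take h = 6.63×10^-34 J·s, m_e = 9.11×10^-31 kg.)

E_1 = h²/(8m_eL²) = 3.213×10^-18 J and ΔE = (6² − 3²)E_1 = 8.675×10^-17 J.
f = ΔE/h = 8.675×10^-17/6.63×10^-34 = 1.31×10^17 Hz.

f = 1.31×10^17 Hz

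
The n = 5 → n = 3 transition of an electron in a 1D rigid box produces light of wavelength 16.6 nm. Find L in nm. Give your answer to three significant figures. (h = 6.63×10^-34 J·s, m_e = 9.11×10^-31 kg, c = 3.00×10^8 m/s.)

The photon carries ΔE = hc/λ = 6.63×10^-34·3.00×10^8/1.66×10^-8 m = 1.198×10^-17 J.
Since ΔE = (5² − 3²)E_1, E_1 = 7.487×10^-19 J, and L = h/√(8m_eE_1) = 2.84×10^-10 m = 0.284 nm.

L = 0.284 nm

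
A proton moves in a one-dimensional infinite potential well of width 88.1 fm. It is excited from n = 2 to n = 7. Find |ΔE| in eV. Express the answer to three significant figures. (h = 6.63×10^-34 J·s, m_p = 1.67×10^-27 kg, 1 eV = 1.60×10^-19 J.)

E_1 = h²/(8m_pL²) = 4.239×10^-15 J.
|ΔE| = |2² − 7²|·E_1 = 45·4.239×10^-15 J = 1.908×10^-13 J = 1.19×10^6 eV.

|ΔE| = 1.19×10^6 eV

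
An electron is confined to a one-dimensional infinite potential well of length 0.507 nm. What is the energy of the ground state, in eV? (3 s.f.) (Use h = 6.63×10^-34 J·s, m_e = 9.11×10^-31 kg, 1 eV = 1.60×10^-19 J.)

For an infinite well E_n = n²h²/(8m_eL²), so E_1 = h²/(8m_eL²) = (6.63×10^-34)²/(8·9.11×10^-31·(5.07×10^-10 m)²) = 2.346×10^-19 J.
Converting, E_1 = 2.346×10^-19 J / (1.60×10^-19 J/eV) = 1.47 eV.

E_1 = 1.47 eV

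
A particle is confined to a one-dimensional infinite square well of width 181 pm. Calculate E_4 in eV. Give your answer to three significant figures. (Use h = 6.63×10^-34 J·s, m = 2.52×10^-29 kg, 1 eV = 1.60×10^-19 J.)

For an infinite well E_n = n²h²/(8mL²), so E_1 = h²/(8mL²) = (6.63×10^-34)²/(8·2.52×10^-29·(1.81×10^-10 m)²) = 6.655×10^-20 J.
Then E_4 = 4²·E_1 = 16·6.655×10^-20 J = 1.065×10^-18 J.
Converting, E_4 = 1.065×10^-18 J / (1.60×10^-19 J/eV) = 6.66 eV.

E_4 = 6.66 eV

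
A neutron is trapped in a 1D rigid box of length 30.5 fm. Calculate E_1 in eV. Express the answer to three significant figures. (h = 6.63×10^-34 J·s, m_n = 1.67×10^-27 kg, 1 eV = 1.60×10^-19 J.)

For an infinite well E_n = n²h²/(8m_nL²), so E_1 = h²/(8m_nL²) = (6.63×10^-34)²/(8·1.67×10^-27·(3.05×10^-14 m)²) = 3.537×10^-14 J.
Converting, E_1 = 3.537×10^-14 J / (1.60×10^-19 J/eV) = 2.21×10^5 eV.

E_1 = 2.21×10^5 eV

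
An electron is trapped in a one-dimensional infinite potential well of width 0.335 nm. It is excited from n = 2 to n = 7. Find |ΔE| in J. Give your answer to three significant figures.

|ΔE| = 2.42×10^-17 J

E_1 = h²/(8m_eL²) = 5.368×10^-19 J.
|ΔE| = |2² − 7²|·E_1 = 45·5.368×10^-19 J = 2.42×10^-17 J.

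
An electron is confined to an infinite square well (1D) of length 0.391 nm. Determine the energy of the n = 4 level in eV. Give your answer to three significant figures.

For an infinite well E_n = n²h²/(8m_eL²), so E_1 = h²/(8m_eL²) = (6.626×10^-34)²/(8·9.109×10^-31·(3.91×10^-10 m)²) = 3.941×10^-19 J.
Then E_4 = 4²·E_1 = 16·3.941×10^-19 J = 6.306×10^-18 J.
Converting, E_4 = 6.306×10^-18 J / (1.602×10^-19 J/eV) = 39.4 eV.

E_4 = 39.4 eV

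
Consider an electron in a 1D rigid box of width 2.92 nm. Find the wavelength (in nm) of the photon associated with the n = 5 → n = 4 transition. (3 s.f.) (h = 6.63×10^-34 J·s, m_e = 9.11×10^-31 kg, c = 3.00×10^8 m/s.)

E_1 = h²/(8m_eL²) = 7.074×10^-21 J, so ΔE = (5² − 4²)E_1 = 6.367×10^-20 J.
λ = hc/ΔE = (6.63×10^-34·3.00×10^8)/6.367×10^-20 = 3.12×10^-6 m = 3.12×10^3 nm.

λ = 3.12×10^3 nm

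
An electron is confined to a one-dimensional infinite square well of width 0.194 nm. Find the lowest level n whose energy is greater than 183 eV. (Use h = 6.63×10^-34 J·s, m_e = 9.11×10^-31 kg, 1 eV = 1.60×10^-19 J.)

n = 5

E_1 = h²/(8m_eL²) = 1.603×10^-18 J = 10.02 eV.
Need n² > 183/10.02 = 18.26, i.e. n > 4.273.
The smallest integer satisfying this is n = 5.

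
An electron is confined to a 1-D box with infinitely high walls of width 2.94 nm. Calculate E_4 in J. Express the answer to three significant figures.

For an infinite well E_n = n²h²/(8m_eL²), so E_1 = h²/(8m_eL²) = (6.626×10^-34)²/(8·9.109×10^-31·(2.94×10^-9 m)²) = 6.970×10^-21 J.
Then E_4 = 4²·E_1 = 16·6.970×10^-21 J = 1.12×10^-19 J.

E_4 = 1.12×10^-19 J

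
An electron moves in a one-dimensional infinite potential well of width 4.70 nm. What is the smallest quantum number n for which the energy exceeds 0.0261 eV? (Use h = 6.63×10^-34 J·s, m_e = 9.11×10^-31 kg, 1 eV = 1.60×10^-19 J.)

n = 2

E_1 = h²/(8m_eL²) = 2.730×10^-21 J = 0.01706 eV.
Need n² > 0.0261/0.01706 = 1.530, i.e. n > 1.237.
The smallest integer satisfying this is n = 2.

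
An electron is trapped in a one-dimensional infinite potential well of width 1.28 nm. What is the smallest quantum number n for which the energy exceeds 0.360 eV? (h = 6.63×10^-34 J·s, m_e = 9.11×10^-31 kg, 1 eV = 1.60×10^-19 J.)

E_1 = h²/(8m_eL²) = 3.681×10^-20 J = 0.2301 eV.
Need n² > 0.360/0.2301 = 1.565, i.e. n > 1.251.
The smallest integer satisfying this is n = 2.

n = 2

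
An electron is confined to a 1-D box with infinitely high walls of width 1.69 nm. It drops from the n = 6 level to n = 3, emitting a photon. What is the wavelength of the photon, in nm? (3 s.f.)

λ = 349 nm

E_1 = h²/(8m_eL²) = 2.109×10^-20 J, so ΔE = (6² − 3²)E_1 = 5.694×10^-19 J.
λ = hc/ΔE = (6.626×10^-34·2.998×10^8)/5.694×10^-19 = 3.49×10^-7 m = 349 nm.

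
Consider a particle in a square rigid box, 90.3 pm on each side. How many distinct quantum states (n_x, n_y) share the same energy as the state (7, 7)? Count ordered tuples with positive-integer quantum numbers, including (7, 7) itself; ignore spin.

The level has n_x² + n_y² = 98. The ordered positive-integer solutions are (7, 7).
That gives 1 state.

degeneracy = 1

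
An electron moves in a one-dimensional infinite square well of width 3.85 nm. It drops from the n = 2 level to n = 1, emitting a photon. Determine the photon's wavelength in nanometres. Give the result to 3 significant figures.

E_1 = h²/(8m_eL²) = 4.065×10^-21 J, so ΔE = (2² − 1²)E_1 = 1.219×10^-20 J.
λ = hc/ΔE = (6.626×10^-34·2.998×10^8)/1.219×10^-20 = 1.63×10^-5 m = 1.63×10^4 nm.

λ = 1.63×10^4 nm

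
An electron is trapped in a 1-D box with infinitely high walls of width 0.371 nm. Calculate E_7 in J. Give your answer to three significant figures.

E_7 = 2.14×10^-17 J

For an infinite well E_n = n²h²/(8m_eL²), so E_1 = h²/(8m_eL²) = (6.626×10^-34)²/(8·9.109×10^-31·(3.71×10^-10 m)²) = 4.377×10^-19 J.
Then E_7 = 7²·E_1 = 49·4.377×10^-19 J = 2.14×10^-17 J.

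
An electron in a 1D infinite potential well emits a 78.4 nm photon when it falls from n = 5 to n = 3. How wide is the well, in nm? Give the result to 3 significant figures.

The photon carries ΔE = hc/λ = 6.626×10^-34·2.998×10^8/7.84×10^-8 m = 2.534×10^-18 J.
Since ΔE = (5² − 3²)E_1, E_1 = 1.584×10^-19 J, and L = h/√(8m_eE_1) = 6.17×10^-10 m = 0.617 nm.

L = 0.617 nm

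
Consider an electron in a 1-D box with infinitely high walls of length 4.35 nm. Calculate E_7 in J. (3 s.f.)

E_7 = 1.56×10^-19 J

For an infinite well E_n = n²h²/(8m_eL²), so E_1 = h²/(8m_eL²) = (6.626×10^-34)²/(8·9.109×10^-31·(4.35×10^-9 m)²) = 3.184×10^-21 J.
Then E_7 = 7²·E_1 = 49·3.184×10^-21 J = 1.56×10^-19 J.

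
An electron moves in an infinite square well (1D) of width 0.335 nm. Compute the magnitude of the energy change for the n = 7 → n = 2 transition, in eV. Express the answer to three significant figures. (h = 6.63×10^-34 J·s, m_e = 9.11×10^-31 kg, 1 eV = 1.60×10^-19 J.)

|ΔE| = 151 eV

E_1 = h²/(8m_eL²) = 5.374×10^-19 J.
|ΔE| = |7² − 2²|·E_1 = 45·5.374×10^-19 J = 2.418×10^-17 J = 151 eV.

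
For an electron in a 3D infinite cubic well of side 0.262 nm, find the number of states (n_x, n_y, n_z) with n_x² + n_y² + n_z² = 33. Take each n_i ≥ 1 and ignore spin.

The level has n_x² + n_y² + n_z² = 33. The ordered positive-integer solutions are (1, 4, 4), (2, 2, 5), (2, 5, 2), (4, 1, 4), (4, 4, 1), (5, 2, 2).
That gives 6 states.

degeneracy = 6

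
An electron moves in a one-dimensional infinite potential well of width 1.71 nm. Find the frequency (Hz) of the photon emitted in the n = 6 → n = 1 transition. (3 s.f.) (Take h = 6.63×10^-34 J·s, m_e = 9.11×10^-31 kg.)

E_1 = h²/(8m_eL²) = 2.063×10^-20 J and ΔE = (6² − 1²)E_1 = 7.221×10^-19 J.
f = ΔE/h = 7.221×10^-19/6.63×10^-34 = 1.09×10^15 Hz.

f = 1.09×10^15 Hz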